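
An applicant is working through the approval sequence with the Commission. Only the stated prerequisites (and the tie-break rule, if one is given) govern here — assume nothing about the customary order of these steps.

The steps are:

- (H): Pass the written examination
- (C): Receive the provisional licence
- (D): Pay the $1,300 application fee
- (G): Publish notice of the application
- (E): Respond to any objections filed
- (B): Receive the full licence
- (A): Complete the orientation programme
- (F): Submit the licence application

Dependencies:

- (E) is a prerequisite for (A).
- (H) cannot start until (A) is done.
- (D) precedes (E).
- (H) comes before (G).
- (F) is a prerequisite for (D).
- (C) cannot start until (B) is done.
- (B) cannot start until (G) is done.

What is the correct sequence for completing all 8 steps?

(F), (D), (E), (A), (H), (G), (B), (C)

(F) has no prerequisites → (F) first.
(D) needed (F), now all done → (D).
Next only (E) has its prerequisites met → (E).
(A) needed (E), now all done → (A).
(H) is the only step now ready → (H).
(G) needed (H), now all done → (G).
That leaves (B) as the only ready step → (B).
(C) needed (B), now all done → (C).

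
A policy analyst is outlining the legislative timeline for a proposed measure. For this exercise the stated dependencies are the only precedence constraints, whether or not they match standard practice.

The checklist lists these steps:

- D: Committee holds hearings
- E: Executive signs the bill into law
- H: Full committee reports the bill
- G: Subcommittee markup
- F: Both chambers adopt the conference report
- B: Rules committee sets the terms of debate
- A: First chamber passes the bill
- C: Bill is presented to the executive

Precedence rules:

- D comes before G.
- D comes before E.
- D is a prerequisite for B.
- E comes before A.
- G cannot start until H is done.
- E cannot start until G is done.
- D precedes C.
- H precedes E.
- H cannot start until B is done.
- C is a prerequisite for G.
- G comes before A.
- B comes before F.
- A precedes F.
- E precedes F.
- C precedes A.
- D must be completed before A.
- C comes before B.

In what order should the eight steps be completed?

D has no prerequisites → D first.
C needed D, now all done → C.
B needed D and C, now all done → B.
That leaves H as the only ready step → H.
G needed D, H and C, now all done → G.
E needed D, H and G, now all done → E.
A needed D, E, G and C, now all done → A.
That leaves F as the only ready step → F.

D, C, B, H, G, E, A, F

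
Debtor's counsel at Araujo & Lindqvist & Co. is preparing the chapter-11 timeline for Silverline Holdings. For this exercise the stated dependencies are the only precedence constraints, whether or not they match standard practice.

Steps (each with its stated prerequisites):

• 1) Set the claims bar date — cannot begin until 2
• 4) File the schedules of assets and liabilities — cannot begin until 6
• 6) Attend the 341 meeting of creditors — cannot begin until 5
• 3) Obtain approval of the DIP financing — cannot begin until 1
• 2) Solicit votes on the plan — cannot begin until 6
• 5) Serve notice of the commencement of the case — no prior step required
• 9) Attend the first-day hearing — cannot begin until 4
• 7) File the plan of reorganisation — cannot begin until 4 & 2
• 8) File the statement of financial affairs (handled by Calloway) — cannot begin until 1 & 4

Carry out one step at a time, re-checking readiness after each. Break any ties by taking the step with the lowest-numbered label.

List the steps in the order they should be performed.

Only 5 has no prerequisites, so it is first.
6 needed 5, now all done → 6.
2 and 4 are both available; 2 has the earlier label → 2.
Ready: 1 and 4. 1 has the earlier label → 1.
3 now also ready, so the ready set is {3, 4}; 3 has the earlier label → 3.
4 needed 6, now all done → 4.
7, 8 and 9 are all available; 7 has the earlier label → 7.
Now 8 and 9 have their prerequisites met. 8 has the earlier label, so 8 next.
9 needed 4, now all done → 9.

5, 6, 2, 1, 3, 4, 7, 8, 9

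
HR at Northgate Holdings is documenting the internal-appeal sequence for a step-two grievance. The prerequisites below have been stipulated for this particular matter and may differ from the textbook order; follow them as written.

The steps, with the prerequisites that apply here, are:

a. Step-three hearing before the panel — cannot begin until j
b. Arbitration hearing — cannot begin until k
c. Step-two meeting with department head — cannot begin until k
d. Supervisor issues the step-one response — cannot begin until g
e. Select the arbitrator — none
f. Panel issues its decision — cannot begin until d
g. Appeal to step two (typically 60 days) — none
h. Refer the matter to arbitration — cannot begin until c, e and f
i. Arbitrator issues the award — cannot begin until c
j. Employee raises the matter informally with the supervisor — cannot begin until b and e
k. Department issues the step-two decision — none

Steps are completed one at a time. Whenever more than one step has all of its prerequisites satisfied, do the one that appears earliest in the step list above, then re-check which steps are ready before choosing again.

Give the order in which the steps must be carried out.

e g d f k b c h i j a

Nothing is required for e, g and k. e is listed earlier → e first.
Now g and k have their prerequisites met. g is listed earlier, so g next.
Now d and k have their prerequisites met. d is listed earlier, so d next.
f now also ready, so the ready set is {f, k}; f is listed earlier → f.
That leaves k as the only ready step → k.
b and c are both available; b is listed earlier → b.
j now also ready, so the ready set is {c, j}; c is listed earlier → c.
h and i now also ready, so the ready set is {h, i, j}; h is listed earlier → h.
i and j are both available; i is listed earlier → i.
That leaves j as the only ready step → j.
a is the only step now ready → a.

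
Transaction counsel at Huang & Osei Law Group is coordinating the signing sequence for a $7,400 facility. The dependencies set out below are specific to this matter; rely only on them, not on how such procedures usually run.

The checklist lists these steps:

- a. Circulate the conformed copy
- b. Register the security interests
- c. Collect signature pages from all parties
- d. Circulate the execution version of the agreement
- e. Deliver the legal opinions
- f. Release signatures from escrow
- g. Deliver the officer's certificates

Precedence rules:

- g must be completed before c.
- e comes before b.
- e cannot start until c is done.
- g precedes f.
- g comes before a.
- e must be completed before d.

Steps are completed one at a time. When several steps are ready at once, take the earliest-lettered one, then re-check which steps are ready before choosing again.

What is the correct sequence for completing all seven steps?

Only g has no prerequisites, so it is first.
a, c and f are all available; a has the earlier label → a.
Ready: c and f. c has the earlier label → c.
Now e and f have their prerequisites met. e has the earlier label, so e next.
b and d now also ready, so the ready set is {b, d, f}; b has the earlier label → b.
Ready: d and f. d has the earlier label → d.
f needed g, now all done → f.

g → a → c → e → b → d → f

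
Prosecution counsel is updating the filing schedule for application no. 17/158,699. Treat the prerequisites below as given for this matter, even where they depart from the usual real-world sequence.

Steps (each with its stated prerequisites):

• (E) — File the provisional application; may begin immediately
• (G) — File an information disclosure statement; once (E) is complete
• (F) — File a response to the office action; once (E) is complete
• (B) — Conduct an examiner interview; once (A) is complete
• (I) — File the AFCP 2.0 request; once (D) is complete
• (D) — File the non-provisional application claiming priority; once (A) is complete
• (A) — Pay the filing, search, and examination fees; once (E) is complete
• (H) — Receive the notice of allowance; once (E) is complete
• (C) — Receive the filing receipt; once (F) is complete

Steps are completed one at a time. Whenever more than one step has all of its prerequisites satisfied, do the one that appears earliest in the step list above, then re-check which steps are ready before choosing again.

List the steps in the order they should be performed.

Only (E) has no prerequisites, so it is first.
Ready: (G), (F), (A) and (H). (G) is listed earlier → (G).
Ready: (F), (A) and (H). (F) is listed earlier → (F).
(C) now also ready, so the ready set is {(A), (H), (C)}; (A) is listed earlier → (A).
Now (B), (D), (H) and (C) have their prerequisites met. (B) is listed earlier, so (B) next.
Now (D), (H) and (C) have their prerequisites met. (D) is listed earlier, so (D) next.
(I) now also ready, so the ready set is {(I), (H), (C)}; (I) is listed earlier → (I).
Now (H) and (C) have their prerequisites met. (H) is listed earlier, so (H) next.
(C) needed (F), now all done → (C).

(E) → (G) → (F) → (A) → (B) → (D) → (I) → (H) → (C)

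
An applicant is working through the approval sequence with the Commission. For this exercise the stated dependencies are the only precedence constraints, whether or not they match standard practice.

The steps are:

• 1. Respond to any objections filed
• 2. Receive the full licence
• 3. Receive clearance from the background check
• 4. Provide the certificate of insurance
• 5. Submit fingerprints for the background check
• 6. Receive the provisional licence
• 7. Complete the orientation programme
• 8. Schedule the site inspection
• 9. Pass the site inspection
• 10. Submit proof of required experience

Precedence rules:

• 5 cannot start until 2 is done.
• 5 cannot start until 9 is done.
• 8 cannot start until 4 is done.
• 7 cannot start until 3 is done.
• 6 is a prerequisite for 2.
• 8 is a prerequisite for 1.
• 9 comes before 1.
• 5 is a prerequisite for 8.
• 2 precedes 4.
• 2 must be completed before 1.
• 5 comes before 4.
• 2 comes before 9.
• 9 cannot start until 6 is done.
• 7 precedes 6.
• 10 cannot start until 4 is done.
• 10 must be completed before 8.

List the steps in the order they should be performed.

3, 7, 6, 2, 9, 5, 4, 10, 8, 1

3 has no prerequisites → 3 first.
That leaves 7 as the only ready step → 7.
That leaves 6 as the only ready step → 6.
2 needed 6, now all done → 2.
9 needed 2 and 6, now all done → 9.
5 needed 2 and 9, now all done → 5.
4 is the only step now ready → 4.
That leaves 10 as the only ready step → 10.
8 needed 4, 5 and 10, now all done → 8.
1 needed 2, 8 and 9, now all done → 1.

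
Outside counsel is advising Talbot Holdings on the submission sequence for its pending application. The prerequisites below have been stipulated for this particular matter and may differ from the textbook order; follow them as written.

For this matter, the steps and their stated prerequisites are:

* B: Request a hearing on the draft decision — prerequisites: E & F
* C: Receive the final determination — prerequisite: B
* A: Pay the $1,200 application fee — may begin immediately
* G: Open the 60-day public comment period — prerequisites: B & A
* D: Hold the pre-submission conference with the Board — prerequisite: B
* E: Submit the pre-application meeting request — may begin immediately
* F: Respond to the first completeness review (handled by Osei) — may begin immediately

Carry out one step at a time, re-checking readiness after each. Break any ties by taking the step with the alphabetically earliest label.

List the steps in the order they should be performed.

A → E → F → B → C → D → G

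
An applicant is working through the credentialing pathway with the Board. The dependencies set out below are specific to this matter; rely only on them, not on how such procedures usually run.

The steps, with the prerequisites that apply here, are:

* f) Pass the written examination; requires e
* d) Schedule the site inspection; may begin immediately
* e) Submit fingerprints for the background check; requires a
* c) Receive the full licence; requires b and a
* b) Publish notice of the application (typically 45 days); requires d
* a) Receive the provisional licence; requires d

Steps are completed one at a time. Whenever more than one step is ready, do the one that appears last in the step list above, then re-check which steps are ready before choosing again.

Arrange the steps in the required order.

d, a, b, c, e, f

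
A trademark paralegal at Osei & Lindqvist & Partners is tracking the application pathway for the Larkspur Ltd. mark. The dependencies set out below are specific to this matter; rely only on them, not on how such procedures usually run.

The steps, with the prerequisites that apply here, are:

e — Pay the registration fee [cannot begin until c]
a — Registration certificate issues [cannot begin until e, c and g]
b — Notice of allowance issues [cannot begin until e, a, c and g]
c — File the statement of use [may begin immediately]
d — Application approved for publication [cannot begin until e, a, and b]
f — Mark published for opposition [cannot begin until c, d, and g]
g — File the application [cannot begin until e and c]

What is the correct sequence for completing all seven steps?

Only c has no prerequisites, so it is first.
e is the only step now ready → e.
g is the only step now ready → g.
a needed e, c and g, now all done → a.
That leaves b as the only ready step → b.
d needed e, a and b, now all done → d.
That leaves f as the only ready step → f.

c, e, g, a, b, d, f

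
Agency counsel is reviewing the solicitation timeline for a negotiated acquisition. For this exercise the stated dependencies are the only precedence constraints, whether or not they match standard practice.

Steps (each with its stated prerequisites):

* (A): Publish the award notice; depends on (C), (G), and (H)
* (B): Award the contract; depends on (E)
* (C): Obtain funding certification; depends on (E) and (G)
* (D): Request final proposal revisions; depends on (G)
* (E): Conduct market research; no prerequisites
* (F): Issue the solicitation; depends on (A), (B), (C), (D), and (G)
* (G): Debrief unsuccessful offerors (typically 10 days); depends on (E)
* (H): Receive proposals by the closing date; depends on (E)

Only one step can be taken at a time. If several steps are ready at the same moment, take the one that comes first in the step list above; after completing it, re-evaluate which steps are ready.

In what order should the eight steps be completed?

(E), (B), (G), (C), (D), (H), (A), (F)

(E) has no prerequisites → (E) first.
(B), (G) and (H) are all available; (B) is listed earlier → (B).
Now (G) and (H) have their prerequisites met. (G) is listed earlier, so (G) next.
(C) and (D) now also ready, so the ready set is {(C), (D), (H)}; (C) is listed earlier → (C).
(D) and (H) are both available; (D) is listed earlier → (D).
Next only (H) has its prerequisites met → (H).
(A) needed (C), (G) and (H), now all done → (A).
Next only (F) has its prerequisites met → (F).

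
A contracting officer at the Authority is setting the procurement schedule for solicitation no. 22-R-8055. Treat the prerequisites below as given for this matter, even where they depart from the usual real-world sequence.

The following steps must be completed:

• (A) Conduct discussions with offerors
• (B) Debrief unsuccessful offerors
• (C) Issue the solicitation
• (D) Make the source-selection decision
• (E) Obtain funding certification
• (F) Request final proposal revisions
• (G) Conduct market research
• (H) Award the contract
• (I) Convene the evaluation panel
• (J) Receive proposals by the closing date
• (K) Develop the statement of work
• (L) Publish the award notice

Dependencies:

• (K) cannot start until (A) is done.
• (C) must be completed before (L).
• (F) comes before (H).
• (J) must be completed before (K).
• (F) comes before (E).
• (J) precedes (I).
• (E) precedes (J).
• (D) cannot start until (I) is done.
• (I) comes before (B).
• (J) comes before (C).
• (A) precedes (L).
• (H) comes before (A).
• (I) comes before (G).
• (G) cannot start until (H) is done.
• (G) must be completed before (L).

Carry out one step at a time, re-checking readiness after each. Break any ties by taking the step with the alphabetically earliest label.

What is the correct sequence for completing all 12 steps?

(F) → (E) → (H) → (A) → (J) → (C) → (I) → (B) → (D) → (G) → (K) → (L)

(F) is the only step with nothing outstanding, so it goes first.
Ready: (E) and (H). (E) has the earlier label → (E).
(H) and (J) are both available; (H) has the earlier label → (H).
(A) now also ready, so the ready set is {(A), (J)}; (A) has the earlier label → (A).
That leaves (J) as the only ready step → (J).
Ready: (C), (I) and (K). (C) has the earlier label → (C).
(I) and (K) are both available; (I) has the earlier label → (I).
Now (B), (D), (G) and (K) have their prerequisites met. (B) has the earlier label, so (B) next.
Ready: (D), (G) and (K). (D) has the earlier label → (D).
Ready: (G) and (K). (G) has the earlier label → (G).
Now (K) and (L) have their prerequisites met. (K) has the earlier label, so (K) next.
(L) needed (A), (C) and (G), now all done → (L).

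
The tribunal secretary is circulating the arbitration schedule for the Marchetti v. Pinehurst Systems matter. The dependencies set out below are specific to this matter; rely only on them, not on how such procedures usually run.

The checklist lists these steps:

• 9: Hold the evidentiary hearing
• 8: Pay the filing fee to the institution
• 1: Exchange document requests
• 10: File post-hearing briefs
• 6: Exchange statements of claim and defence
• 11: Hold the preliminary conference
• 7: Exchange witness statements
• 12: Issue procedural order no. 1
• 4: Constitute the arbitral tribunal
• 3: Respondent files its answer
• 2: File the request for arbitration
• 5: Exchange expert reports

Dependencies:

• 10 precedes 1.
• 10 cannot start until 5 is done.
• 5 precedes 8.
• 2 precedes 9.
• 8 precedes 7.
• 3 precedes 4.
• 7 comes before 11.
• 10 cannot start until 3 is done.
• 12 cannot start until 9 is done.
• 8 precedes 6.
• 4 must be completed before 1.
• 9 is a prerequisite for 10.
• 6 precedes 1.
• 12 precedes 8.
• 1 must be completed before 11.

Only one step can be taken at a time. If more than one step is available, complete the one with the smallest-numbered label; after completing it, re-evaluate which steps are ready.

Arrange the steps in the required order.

2 → 3 → 4 → 5 → 9 → 10 → 12 → 8 → 6 → 1 → 7 → 11

Nothing is required for 2, 3 and 5. 2 has the earlier label → 2 first.
Now 3, 5 and 9 have their prerequisites met. 3 has the earlier label, so 3 next.
4 now also ready, so the ready set is {4, 5, 9}; 4 has the earlier label → 4.
Ready: 5 and 9. 5 has the earlier label → 5.
9 needed 2, now all done → 9.
Now 10 and 12 have their prerequisites met. 10 has the earlier label, so 10 next.
12 needed 9, now all done → 12.
That leaves 8 as the only ready step → 8.
6 and 7 are both available; 6 has the earlier label → 6.
1 now also ready, so the ready set is {1, 7}; 1 has the earlier label → 1.
Next only 7 has its prerequisites met → 7.
11 needed 1 and 7, now all done → 11.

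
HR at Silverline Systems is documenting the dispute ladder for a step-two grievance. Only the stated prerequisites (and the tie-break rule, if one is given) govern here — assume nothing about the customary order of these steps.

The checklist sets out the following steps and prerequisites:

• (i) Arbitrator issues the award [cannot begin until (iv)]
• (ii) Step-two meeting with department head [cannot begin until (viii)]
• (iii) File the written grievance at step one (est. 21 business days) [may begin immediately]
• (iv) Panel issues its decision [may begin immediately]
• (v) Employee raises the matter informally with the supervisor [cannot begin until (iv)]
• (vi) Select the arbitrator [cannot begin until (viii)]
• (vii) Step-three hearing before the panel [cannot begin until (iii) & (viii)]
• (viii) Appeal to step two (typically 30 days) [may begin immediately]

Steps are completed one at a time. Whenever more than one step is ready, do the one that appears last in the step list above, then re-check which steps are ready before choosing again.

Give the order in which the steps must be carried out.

(viii), (vi), (iv), (v), (iii), (vii), (ii), (i)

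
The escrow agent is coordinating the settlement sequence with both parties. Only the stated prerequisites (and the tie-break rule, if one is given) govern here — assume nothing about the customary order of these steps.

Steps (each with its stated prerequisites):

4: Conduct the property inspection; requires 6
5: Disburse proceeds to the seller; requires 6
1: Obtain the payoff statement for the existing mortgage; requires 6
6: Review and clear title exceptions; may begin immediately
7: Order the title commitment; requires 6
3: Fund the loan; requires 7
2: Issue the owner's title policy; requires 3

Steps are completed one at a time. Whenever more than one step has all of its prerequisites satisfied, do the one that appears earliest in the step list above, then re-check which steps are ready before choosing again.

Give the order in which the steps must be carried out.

6 → 4 → 5 → 1 → 7 → 3 → 2

Only 6 has no prerequisites, so it is first.
Ready: 4, 5, 1 and 7. 4 is listed earlier → 4.
Now 5, 1 and 7 have their prerequisites met. 5 is listed earlier, so 5 next.
Ready: 1 and 7. 1 is listed earlier → 1.
7 is the only step now ready → 7.
3 is the only step now ready → 3.
2 needed 3, now all done → 2.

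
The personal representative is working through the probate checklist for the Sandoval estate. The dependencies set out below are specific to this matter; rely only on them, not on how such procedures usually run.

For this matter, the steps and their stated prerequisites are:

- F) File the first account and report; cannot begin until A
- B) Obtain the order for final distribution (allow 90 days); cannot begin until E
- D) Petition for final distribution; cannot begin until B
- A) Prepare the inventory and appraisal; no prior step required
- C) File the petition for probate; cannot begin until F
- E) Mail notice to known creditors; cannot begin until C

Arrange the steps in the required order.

A, F, C, E, B, D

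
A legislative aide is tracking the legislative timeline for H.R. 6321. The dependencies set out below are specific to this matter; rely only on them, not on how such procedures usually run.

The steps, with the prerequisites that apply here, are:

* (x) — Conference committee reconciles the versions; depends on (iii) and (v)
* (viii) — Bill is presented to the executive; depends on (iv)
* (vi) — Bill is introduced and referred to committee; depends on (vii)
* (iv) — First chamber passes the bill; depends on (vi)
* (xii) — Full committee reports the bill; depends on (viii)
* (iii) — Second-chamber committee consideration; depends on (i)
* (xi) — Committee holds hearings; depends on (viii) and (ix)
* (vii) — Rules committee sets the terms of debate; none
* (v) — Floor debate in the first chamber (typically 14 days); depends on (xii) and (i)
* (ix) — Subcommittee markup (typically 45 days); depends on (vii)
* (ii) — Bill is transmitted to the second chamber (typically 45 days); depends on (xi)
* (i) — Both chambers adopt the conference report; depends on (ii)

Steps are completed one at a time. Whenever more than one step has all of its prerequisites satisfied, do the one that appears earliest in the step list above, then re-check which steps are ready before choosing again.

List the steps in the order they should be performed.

(vii) (vi) (iv) (viii) (xii) (ix) (xi) (ii) (i) (iii) (v) (x)

(vii) is the only step with nothing outstanding, so it goes first.
Ready: (vi) and (ix). (vi) is listed earlier → (vi).
(iv) now also ready, so the ready set is {(iv), (ix)}; (iv) is listed earlier → (iv).
Ready: (viii) and (ix). (viii) is listed earlier → (viii).
Ready: (xii) and (ix). (xii) is listed earlier → (xii).
Next only (ix) has its prerequisites met → (ix).
(xi) is the only step now ready → (xi).
Next only (ii) has its prerequisites met → (ii).
(i) is the only step now ready → (i).
Now (iii) and (v) have their prerequisites met. (iii) is listed earlier, so (iii) next.
(v) needed (xii) and (i), now all done → (v).
(x) needed (iii) and (v), now all done → (x).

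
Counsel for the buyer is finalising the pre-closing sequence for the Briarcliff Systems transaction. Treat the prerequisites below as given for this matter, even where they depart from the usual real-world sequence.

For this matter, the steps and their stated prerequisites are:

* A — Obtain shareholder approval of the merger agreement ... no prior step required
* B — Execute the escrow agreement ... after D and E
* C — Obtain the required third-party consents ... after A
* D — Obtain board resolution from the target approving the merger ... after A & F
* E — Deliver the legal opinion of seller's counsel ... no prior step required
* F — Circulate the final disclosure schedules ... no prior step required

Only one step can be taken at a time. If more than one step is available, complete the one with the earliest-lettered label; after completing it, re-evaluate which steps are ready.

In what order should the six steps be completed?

Nothing is required for A, E and F. A has the earlier label → A first.
C now also ready, so the ready set is {C, E, F}; C has the earlier label → C.
Now E and F have their prerequisites met. E has the earlier label, so E next.
That leaves F as the only ready step → F.
D needed A and F, now all done → D.
B is the only step now ready → B.

A, C, E, F, D, B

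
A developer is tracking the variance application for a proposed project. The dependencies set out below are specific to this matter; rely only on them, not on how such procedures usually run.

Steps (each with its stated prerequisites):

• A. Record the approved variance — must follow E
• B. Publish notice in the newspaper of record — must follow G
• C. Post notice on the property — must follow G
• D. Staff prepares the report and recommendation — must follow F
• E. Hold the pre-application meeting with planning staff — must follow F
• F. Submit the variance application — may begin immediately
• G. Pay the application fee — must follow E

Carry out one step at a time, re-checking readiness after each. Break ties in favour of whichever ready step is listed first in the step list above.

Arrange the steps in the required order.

F has no prerequisites → F first.
D and E are both available; D is listed earlier → D.
Next only E has its prerequisites met → E.
A and G are both available; A is listed earlier → A.
That leaves G as the only ready step → G.
B and C are both available; B is listed earlier → B.
C needed G, now all done → C.

F → D → E → A → G → B → C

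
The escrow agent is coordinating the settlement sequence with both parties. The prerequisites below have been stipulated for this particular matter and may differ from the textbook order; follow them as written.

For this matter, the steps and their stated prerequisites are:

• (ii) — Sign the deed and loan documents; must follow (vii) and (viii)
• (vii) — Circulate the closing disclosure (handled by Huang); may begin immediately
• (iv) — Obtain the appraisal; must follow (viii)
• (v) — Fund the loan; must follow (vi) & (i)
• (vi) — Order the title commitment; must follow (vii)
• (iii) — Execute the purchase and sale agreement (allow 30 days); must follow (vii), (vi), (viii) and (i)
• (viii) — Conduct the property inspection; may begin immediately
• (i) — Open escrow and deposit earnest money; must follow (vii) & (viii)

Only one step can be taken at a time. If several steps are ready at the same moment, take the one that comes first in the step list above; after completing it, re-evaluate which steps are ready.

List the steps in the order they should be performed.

(vii) (vi) (viii) (ii) (iv) (i) (v) (iii)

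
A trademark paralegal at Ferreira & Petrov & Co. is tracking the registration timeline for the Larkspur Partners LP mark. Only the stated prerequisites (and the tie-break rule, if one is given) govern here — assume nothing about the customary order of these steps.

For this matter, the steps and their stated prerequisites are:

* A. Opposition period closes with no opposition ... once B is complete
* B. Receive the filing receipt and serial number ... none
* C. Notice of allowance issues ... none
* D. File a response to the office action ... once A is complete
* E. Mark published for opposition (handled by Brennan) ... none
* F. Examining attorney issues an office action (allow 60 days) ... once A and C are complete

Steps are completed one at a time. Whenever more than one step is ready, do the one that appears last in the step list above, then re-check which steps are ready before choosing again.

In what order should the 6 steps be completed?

E → C → B → A → F → D

E, C and B have no prerequisites; E is listed later, so E is first.
Now C and B have their prerequisites met. C is listed later, so C next.
That leaves B as the only ready step → B.
That leaves A as the only ready step → A.
F and D are both available; F is listed later → F.
That leaves D as the only ready step → D.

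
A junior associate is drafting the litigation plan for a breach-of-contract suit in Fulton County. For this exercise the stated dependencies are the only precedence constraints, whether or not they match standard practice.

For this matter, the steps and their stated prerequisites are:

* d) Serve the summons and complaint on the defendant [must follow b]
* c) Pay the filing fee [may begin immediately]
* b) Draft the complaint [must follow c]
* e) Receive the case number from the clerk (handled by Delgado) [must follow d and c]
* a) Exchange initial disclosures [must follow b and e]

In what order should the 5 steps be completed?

c is the only step with nothing outstanding, so it goes first.
That leaves b as the only ready step → b.
d needed b, now all done → d.
e is the only step now ready → e.
Next only a has its prerequisites met → a.

c, b, d, e, a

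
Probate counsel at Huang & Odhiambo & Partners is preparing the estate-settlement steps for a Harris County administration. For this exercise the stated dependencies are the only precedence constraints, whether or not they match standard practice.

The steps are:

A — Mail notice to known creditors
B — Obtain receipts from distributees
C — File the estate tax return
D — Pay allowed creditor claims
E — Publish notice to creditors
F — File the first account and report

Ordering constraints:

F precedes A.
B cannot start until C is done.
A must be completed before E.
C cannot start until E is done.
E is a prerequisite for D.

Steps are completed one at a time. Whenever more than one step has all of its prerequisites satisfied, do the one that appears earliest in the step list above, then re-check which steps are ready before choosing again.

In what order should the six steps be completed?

Only F has no prerequisites, so it is first.
A is the only step now ready → A.
That leaves E as the only ready step → E.
C and D are both available; C is listed earlier → C.
Ready: B and D. B is listed earlier → B.
D needed E, now all done → D.

F → A → E → C → B → D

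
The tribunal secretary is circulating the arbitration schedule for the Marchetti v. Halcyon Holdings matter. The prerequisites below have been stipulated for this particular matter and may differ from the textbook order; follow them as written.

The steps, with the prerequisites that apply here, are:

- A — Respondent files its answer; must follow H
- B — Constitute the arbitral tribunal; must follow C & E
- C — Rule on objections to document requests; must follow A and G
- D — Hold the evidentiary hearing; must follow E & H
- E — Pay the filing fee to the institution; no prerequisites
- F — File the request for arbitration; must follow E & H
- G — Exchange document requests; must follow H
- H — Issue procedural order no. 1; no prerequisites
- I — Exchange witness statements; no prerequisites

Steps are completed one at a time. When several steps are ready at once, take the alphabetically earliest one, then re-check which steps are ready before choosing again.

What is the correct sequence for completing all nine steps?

E, H and I have no prerequisites; E has the earlier label, so E is first.
Now H and I have their prerequisites met. H has the earlier label, so H next.
A, D, F and G now also ready, so the ready set is {A, D, F, G, I}; A has the earlier label → A.
Now D, F, G and I have their prerequisites met. D has the earlier label, so D next.
F, G and I are all available; F has the earlier label → F.
Ready: G and I. G has the earlier label → G.
Ready: C and I. C has the earlier label → C.
B now also ready, so the ready set is {B, I}; B has the earlier label → B.
I is the only step now ready → I.

E → H → A → D → F → G → C → B → I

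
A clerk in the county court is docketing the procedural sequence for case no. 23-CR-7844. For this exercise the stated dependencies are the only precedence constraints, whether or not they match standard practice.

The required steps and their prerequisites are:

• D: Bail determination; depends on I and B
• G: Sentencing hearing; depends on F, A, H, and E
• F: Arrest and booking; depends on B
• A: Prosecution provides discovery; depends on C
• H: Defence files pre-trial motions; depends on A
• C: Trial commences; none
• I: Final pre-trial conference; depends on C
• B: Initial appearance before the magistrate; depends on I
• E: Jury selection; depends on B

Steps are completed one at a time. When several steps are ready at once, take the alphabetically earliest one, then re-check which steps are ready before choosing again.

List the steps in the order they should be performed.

C, A, H, I, B, D, E, F, G

C has no prerequisites → C first.
A and I are both available; A has the earlier label → A.
H and I are both available; H has the earlier label → H.
I is the only step now ready → I.
B needed I, now all done → B.
Now D, E and F have their prerequisites met. D has the earlier label, so D next.
Now E and F have their prerequisites met. E has the earlier label, so E next.
Next only F has its prerequisites met → F.
Next only G has its prerequisites met → G.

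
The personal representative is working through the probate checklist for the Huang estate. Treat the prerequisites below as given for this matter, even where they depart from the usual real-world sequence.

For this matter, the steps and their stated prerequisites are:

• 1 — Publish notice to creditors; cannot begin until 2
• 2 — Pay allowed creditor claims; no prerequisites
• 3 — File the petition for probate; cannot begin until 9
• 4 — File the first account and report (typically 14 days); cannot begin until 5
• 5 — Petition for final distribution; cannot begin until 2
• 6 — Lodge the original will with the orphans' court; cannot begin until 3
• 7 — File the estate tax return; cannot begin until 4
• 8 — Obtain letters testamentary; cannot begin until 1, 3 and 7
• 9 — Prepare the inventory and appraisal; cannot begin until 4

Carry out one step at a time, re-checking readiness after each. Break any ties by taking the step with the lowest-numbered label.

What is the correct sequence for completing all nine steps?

2 has no prerequisites → 2 first.
Ready: 1 and 5. 1 has the earlier label → 1.
5 is the only step now ready → 5.
That leaves 4 as the only ready step → 4.
Ready: 7 and 9. 7 has the earlier label → 7.
9 needed 4, now all done → 9.
3 is the only step now ready → 3.
6 and 8 are both available; 6 has the earlier label → 6.
8 needed 1, 3 and 7, now all done → 8.

2 1 5 4 7 9 3 6 8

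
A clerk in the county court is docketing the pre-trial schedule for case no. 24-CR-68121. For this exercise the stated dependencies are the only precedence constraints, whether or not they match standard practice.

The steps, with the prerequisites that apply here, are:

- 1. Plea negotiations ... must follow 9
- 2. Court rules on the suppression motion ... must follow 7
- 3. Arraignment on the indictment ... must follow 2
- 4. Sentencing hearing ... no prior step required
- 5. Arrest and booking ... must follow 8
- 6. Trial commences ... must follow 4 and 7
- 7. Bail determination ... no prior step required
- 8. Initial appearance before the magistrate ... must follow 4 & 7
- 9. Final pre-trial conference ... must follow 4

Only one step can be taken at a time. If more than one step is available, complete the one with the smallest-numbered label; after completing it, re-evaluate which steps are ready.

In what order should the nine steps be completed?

4 7 2 3 6 8 5 9 1

Nothing is required for 4 and 7. 4 has the earlier label → 4 first.
7 and 9 are both available; 7 has the earlier label → 7.
2, 6 and 8 now also ready, so the ready set is {2, 6, 8, 9}; 2 has the earlier label → 2.
3, 6, 8 and 9 are all available; 3 has the earlier label → 3.
Now 6, 8 and 9 have their prerequisites met. 6 has the earlier label, so 6 next.
Ready: 8 and 9. 8 has the earlier label → 8.
Now 5 and 9 have their prerequisites met. 5 has the earlier label, so 5 next.
9 needed 4, now all done → 9.
1 needed 9, now all done → 1.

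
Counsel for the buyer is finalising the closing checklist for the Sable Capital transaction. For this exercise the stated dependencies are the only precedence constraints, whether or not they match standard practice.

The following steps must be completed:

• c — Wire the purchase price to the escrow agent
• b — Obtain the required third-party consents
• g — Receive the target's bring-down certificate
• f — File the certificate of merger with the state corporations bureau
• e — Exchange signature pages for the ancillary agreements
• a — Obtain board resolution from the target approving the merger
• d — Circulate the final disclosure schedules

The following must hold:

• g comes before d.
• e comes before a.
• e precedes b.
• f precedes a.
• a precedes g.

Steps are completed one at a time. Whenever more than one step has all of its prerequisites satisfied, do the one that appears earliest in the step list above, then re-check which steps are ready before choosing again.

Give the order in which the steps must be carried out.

c f e b a g d

Nothing is required for c, f and e. c is listed earlier → c first.
Ready: f and e. f is listed earlier → f.
That leaves e as the only ready step → e.
b and a are both available; b is listed earlier → b.
Next only a has its prerequisites met → a.
Next only g has its prerequisites met → g.
d is the only step now ready → d.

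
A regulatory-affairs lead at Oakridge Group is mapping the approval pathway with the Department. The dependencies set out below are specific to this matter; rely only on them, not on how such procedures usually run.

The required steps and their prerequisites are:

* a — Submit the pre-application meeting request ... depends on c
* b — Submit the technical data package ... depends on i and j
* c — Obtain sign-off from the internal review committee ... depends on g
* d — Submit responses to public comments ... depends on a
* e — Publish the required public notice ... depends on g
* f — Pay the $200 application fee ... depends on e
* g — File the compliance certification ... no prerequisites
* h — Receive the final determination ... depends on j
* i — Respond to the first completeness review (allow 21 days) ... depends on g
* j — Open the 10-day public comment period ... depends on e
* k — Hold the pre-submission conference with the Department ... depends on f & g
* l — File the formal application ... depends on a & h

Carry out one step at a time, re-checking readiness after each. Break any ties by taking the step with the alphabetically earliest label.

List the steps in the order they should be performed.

g, c, a, d, e, f, i, j, b, h, k, l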